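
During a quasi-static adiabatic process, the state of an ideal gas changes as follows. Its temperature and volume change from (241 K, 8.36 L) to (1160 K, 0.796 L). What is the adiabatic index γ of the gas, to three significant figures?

γ ≈ 1.67

TV^(γ−1) = const ⇒ γ − 1 = ln(T₂/T₁) / ln(V₁/V₂).
γ = 1 + ln(1160/241) / ln(8.36/0.796) = 1.668.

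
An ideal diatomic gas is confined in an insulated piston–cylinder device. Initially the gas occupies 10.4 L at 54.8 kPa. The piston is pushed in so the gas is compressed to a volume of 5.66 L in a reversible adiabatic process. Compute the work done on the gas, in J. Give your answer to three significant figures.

W ≈ 393 J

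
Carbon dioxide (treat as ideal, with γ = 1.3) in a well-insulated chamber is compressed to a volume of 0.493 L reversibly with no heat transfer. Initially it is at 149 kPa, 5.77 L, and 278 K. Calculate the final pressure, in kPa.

Adiabatic: P₁V₁^γ = P₂V₂^γ ⇒ P₂ = P₁ (V₁/V₂)^γ.
P₂ = 149 × (5.77/0.493)^(1.3) = 3648 kPa.

P₂ ≈ 3650 kPa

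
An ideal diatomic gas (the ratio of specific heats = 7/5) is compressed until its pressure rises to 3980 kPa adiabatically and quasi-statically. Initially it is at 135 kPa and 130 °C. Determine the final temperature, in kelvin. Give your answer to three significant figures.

T₂ ≈ 1060 K

Along an adiabat T P^((1−γ)/γ) is constant, so T₂ = T₁ (P₂/P₁)^((γ−1)/γ).
T₁ = 130 °C = 403.1 K.
T₂ = 403.1 × (3980/135)^(2/7) = 1060 K.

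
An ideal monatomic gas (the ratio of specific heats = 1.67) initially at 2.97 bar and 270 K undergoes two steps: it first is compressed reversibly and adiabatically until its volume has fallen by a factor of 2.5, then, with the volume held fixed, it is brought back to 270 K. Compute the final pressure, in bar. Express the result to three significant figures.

P₃ ≈ 7.42 bar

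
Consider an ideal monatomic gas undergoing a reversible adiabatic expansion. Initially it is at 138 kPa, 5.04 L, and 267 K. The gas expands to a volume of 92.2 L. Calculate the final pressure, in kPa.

Since PV^γ is constant along a reversible adiabat, P₂ = P₁ (V₁/V₂)^γ.
γ = 5/3 for a monatomic ideal gas.
P₂ = 138 × (5.04/92.2)^(5/3) = 1.087 kPa.

P₂ ≈ 1.09 kPa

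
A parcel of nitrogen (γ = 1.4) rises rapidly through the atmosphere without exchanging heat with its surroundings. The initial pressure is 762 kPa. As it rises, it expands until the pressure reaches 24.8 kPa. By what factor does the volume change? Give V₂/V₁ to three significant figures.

V₂/V₁ ≈ 11.5

From PV^γ = const, V₂/V₁ = (P₁/P₂)^(1/γ).
V₂/V₁ = (762/24.8)^(0.714) = 11.55.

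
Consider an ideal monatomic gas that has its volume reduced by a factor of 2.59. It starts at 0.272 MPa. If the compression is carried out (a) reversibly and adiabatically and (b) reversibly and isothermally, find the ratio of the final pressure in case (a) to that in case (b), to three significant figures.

P_adiabatic / P_isothermal ≈ 1.89

For a monatomic ideal gas γ = 5/3.
Isothermal: P_b = P₁(V₁/V₂) = 0.272×2.59.
Adiabatic: P_a = P₁(V₁/V₂)^γ = 0.272×2.59^(5/3).
P_a/P_b = (V₁/V₂)^(γ−1) = 2.59^(2/3) = 1.886.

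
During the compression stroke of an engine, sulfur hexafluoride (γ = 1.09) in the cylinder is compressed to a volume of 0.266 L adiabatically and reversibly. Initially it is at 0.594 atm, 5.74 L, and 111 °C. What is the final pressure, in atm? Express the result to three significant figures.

P₂ ≈ 16.9 atm

Since PV^γ is constant along a reversible adiabat, P₂ = P₁ (V₁/V₂)^γ.
P₂ = 0.594 × (5.74/0.266)^(1.09) = 16.9 atm.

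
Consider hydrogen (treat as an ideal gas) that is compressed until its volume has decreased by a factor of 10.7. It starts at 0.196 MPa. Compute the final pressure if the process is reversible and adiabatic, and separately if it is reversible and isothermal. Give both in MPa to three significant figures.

adiabatic: 5.41 MPa; isothermal: 2.10 MPa

For a diatomic ideal gas γ = 7/5.
Isothermal: P₂ = P₁(V₁/V₂) = 0.196×10.7 = 2.097 MPa.
Adiabatic: P₂ = P₁(V₁/V₂)^γ = 0.196×10.7^(7/5) = 5.412 MPa.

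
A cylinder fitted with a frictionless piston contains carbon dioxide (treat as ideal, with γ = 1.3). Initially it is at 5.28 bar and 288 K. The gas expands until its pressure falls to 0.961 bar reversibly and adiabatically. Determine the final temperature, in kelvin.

T₂ ≈ 194 K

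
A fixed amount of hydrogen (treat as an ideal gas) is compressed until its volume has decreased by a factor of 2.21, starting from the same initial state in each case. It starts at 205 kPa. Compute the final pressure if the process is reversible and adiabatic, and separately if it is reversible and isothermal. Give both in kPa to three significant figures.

adiabatic: 622 kPa; isothermal: 453 kPa

For a diatomic ideal gas γ = 7/5.
Isothermal: P₂ = P₁(V₁/V₂) = 205×2.21 = 453.1 kPa.
Adiabatic: P₂ = P₁(V₁/V₂)^γ = 205×2.21^(7/5) = 622.2 kPa.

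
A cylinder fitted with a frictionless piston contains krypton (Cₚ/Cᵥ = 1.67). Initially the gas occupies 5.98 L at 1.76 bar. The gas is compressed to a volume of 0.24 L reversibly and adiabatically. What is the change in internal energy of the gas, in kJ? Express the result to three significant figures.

P₂ = P₁(V₁/V₂)^γ = 1.76×(5.98/0.24)^(1.67) = 378.1 bar.
For a reversible adiabat, W_by_gas = (P₁V₁ − P₂V₂)/(γ−1).
W_by = (176000×0.00598 − 3.781×10^7×0.00024) / (0.67) = -11970 J.
Q = 0 ⇒ ΔU = −W_by = 11970 J.

ΔU ≈ 12.0 kJ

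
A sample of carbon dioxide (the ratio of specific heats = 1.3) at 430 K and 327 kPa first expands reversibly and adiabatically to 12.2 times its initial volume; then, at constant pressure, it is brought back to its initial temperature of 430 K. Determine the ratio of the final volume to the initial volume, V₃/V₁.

Adiabatic step: V₂/V₁ = 12.2; T₂ = T₁·(1/12.2)^(0.3) = 203 K.
Isobaric step: V₃/V₂ = T₃/T₂ = 430/203.
V₃/V₁ = (V₂/V₁)(V₃/V₂) = 12.2 × (430/203) = 25.84.

V₃/V₁ ≈ 25.8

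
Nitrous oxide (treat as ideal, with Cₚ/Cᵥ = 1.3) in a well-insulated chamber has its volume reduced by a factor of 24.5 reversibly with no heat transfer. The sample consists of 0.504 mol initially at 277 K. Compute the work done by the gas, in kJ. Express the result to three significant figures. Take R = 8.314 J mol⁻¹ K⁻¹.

For a reversible adiabat TV^(γ−1) is constant, so T₂ = T₁ (V₁/V₂)^(γ−1).
T₂ = 277 × 24.5^(0.3) = 723.2 K.
Q = 0, so ΔU = W_on_gas = nCᵥΔT with Cᵥ = R/(γ−1) = 27.71 J/(mol·K).
ΔU = 0.504 × 27.71 × (723.2 − 277) = 6232 J.
Work done by the gas = −ΔU = -6232 J.

W ≈ -6.23 kJ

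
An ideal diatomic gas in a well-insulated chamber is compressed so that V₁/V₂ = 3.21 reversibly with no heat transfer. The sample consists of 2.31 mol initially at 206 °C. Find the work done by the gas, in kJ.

W ≈ -13.7 kJ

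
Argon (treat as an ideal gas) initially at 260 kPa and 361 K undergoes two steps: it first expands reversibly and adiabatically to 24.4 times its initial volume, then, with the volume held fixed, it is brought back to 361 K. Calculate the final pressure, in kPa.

P₃ ≈ 10.7 kPa

For a monatomic ideal gas γ = 5/3.
Adiabatic step (PV^γ = const): P₂ = 260×(1/24.4)^(5/3) = 1.267 kPa; T₂ = 361×(1/24.4)^(2/3) = 42.91 K.
Isochoric: P₃ = P₂(T₃/T₂) = 1.267 × (361/42.91) = 10.66 kPa.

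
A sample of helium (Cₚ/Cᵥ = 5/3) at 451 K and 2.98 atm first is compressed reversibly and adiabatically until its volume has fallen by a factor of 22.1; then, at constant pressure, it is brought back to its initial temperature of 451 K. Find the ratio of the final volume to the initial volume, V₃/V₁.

V₃/V₁ ≈ 0.00575

Adiabatic step: V₂/V₁ = 0.04525; T₂ = T₁·22.1^(2/3) = 3552 K.
Isobaric step: V₃/V₂ = T₃/T₂ = 451/3552.
V₃/V₁ = (V₂/V₁)(V₃/V₂) = 0.04525 × (451/3552) = 0.005746.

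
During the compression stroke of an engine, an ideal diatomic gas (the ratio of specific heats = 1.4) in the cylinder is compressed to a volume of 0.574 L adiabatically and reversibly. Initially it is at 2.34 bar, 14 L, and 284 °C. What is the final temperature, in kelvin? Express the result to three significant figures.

T₂ ≈ 2000 K

Adiabatic: T₁V₁^(γ−1) = T₂V₂^(γ−1) ⇒ T₂ = T₁ (V₁/V₂)^(γ−1).
T₁ = 284 °C = 557.1 K.
T₂ = 557.1 × (14/0.574)^(0.4) = 1999 K.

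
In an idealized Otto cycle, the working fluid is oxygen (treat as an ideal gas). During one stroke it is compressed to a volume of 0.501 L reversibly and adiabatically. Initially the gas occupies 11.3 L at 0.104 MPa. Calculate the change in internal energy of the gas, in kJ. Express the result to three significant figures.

γ = 7/5 for a diatomic ideal gas.
P₂ = P₁(V₁/V₂)^γ = 0.104×(11.3/0.501)^(7/5) = 8.158 MPa.
For a reversible adiabat, W_by_gas = (P₁V₁ − P₂V₂)/(γ−1).
W_by = (104000×0.0113 − 8.158×10^6×0.000501) / (2/5) = -7280 J.
Q = 0 ⇒ ΔU = −W_by = 7280 J.

ΔU ≈ 7.28 kJ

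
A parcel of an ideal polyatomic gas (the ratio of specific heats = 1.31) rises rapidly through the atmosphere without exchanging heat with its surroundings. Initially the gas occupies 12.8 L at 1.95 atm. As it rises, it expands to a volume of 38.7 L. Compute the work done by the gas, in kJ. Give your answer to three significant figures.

P₂ = P₁(V₁/V₂)^γ = 1.95×(12.8/38.7)^(1.31) = 0.4577 atm.
For a reversible adiabat, W_by_gas = (P₁V₁ − P₂V₂)/(γ−1).
W_by = (197600×0.0128 − 46380×0.0387) / (0.31) = 2369 J.

W ≈ 2.37 kJ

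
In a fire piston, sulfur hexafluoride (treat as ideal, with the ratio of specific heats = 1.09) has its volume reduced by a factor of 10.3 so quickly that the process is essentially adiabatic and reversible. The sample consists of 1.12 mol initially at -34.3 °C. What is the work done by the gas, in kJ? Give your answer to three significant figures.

W ≈ -5.77 kJ

Adiabatic: T₁V₁^(γ−1) = T₂V₂^(γ−1) ⇒ T₂ = T₁ (V₁/V₂)^(γ−1).
T₁ = -34.3 °C = 238.8 K.
T₂ = 238.8 × 10.3^(0.09) = 294.6 K.
Q = 0, so ΔU = W_on_gas = nCᵥΔT with Cᵥ = R/(γ−1) = 92.38 J/(mol·K).
ΔU = 1.12 × 92.38 × (294.6 − 238.8) = 5771 J.
Work done by the gas = −ΔU = -5771 J.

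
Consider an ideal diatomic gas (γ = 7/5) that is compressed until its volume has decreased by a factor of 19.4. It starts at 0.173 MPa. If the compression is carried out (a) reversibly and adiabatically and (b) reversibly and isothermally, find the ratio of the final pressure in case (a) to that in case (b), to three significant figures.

P_adiabatic / P_isothermal ≈ 3.27

Isothermal: P_b = P₁(V₁/V₂) = 0.173×19.4.
Adiabatic: P_a = P₁(V₁/V₂)^γ = 0.173×19.4^(7/5).
P_a/P_b = (V₁/V₂)^(γ−1) = 19.4^(2/5) = 3.274.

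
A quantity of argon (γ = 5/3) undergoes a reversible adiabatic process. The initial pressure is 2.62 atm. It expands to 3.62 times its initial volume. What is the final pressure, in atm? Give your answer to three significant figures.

P₂ ≈ 0.307 atm

Adiabatic: P₁V₁^γ = P₂V₂^γ ⇒ P₂ = P₁ (V₁/V₂)^γ.
P₂ = 2.62 × (1/3.62)^(5/3) = 0.307 atm.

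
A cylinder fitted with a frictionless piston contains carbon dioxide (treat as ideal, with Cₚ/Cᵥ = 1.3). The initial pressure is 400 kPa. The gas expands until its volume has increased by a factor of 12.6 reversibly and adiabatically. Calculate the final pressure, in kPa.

Since PV^γ is constant along a reversible adiabat, P₂ = P₁ (V₁/V₂)^γ.
P₂ = 400 × (1/12.6)^(1.3) = 14.84 kPa.

P₂ ≈ 14.8 kPa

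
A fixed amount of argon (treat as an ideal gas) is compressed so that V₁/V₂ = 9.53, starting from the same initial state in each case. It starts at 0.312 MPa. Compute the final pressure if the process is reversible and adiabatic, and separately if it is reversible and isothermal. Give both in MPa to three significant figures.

For a monatomic ideal gas γ = 5/3.
Isothermal: P₂ = P₁(V₁/V₂) = 0.312×9.53 = 2.973 MPa.
Adiabatic: P₂ = P₁(V₁/V₂)^γ = 0.312×9.53^(5/3) = 13.37 MPa.

adiabatic: 13.4 MPa; isothermal: 2.97 MPa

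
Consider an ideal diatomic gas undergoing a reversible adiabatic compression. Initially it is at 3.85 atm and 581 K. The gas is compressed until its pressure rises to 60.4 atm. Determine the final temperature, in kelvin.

T₂ ≈ 1280 K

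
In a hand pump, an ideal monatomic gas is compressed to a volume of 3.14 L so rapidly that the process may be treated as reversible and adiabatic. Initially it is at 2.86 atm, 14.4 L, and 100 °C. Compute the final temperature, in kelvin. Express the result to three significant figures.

Adiabatic: T₁V₁^(γ−1) = T₂V₂^(γ−1) ⇒ T₂ = T₁ (V₁/V₂)^(γ−1).
γ = 5/3 for a monatomic ideal gas.
T₁ = 100 °C = 373.1 K.
T₂ = 373.1 × (14.4/3.14)^(2/3) = 1030 K.

T₂ ≈ 1030 K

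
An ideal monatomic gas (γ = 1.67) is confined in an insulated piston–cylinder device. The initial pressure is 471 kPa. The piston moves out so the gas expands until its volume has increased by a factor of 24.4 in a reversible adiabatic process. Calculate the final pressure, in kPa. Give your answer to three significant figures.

P₂ ≈ 2.27 kPa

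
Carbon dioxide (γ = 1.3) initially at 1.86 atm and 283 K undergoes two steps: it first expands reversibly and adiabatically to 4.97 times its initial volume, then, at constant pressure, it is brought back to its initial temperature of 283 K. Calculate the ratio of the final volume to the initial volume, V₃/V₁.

V₃/V₁ ≈ 8.04

Adiabatic step: V₂/V₁ = 4.97; T₂ = T₁·(1/4.97)^(0.3) = 174.9 K.
Isobaric step: V₃/V₂ = T₃/T₂ = 283/174.9.
V₃/V₁ = (V₂/V₁)(V₃/V₂) = 4.97 × (283/174.9) = 8.04.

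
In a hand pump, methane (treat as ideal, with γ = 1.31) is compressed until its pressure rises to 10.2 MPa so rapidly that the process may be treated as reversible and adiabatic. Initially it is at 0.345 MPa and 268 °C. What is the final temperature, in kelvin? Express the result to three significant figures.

Adiabatic: T₂/T₁ = (P₂/P₁)^((γ−1)/γ).
T₁ = 268 °C = 541.1 K.
T₂ = 541.1 × (10.2/0.345)^(0.237) = 1206 K.

T₂ ≈ 1210 K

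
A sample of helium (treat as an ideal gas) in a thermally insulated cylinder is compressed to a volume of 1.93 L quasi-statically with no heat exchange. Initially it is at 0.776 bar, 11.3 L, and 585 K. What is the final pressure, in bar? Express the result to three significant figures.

Since PV^γ is constant along a reversible adiabat, P₂ = P₁ (V₁/V₂)^γ.
γ = 5/3 for a monatomic ideal gas.
P₂ = 0.776 × (11.3/1.93)^(5/3) = 14.76 bar.

P₂ ≈ 14.8 bar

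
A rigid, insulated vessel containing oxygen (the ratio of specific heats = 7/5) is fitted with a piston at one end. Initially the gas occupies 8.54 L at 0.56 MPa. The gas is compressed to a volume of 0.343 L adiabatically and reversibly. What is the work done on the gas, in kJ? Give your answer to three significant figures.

P₂ = P₁(V₁/V₂)^γ = 0.56×(8.54/0.343)^(7/5) = 50.44 MPa.
For a reversible adiabat, W_by_gas = (P₁V₁ − P₂V₂)/(γ−1).
W_by = (560000×0.00854 − 5.044×10^7×0.000343) / (2/5) = -31300 J.
W_on_gas = −W_by = 31300 J.

W ≈ 31.3 kJ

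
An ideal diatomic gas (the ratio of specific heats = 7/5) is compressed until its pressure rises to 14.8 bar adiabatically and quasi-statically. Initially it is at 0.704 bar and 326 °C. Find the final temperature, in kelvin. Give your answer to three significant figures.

T₂ ≈ 1430 K

Adiabatic: T₂/T₁ = (P₂/P₁)^((γ−1)/γ).
T₁ = 326 °C = 599.1 K.
T₂ = 599.1 × (14.8/0.704)^(2/7) = 1430 K.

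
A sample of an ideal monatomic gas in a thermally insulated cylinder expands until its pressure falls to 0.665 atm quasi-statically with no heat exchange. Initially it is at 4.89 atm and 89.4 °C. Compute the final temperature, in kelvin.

Along an adiabat T P^((1−γ)/γ) is constant, so T₂ = T₁ (P₂/P₁)^((γ−1)/γ).
For a monatomic ideal gas γ = 5/3, so (γ−1)/γ = 2/5.
T₁ = 89.4 °C = 362.5 K.
T₂ = 362.5 × (0.665/4.89)^(2/5) = 163.2 K.

T₂ ≈ 163 K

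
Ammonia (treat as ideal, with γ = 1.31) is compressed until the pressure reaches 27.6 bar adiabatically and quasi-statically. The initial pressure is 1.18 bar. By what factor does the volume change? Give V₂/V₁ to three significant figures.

From PV^γ = const, V₂/V₁ = (P₁/P₂)^(1/γ).
V₂/V₁ = (1.18/27.6)^(0.763) = 0.09014.

V₂/V₁ ≈ 0.0901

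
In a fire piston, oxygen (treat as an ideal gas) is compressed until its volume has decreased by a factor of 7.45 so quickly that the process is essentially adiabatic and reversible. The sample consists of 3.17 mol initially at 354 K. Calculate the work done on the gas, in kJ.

For a reversible adiabat TV^(γ−1) is constant, so T₂ = T₁ (V₁/V₂)^(γ−1).
γ = 7/5 for a diatomic ideal gas, so γ−1 = 2/5.
T₂ = 354 × 7.45^(2/5) = 790.4 K.
Q = 0, so ΔU = W_on_gas = nCᵥΔT with Cᵥ = R/(γ−1) = 20.79 J/(mol·K).
ΔU = 3.17 × 20.79 × (790.4 − 354) = 28760 J.

W ≈ 28.8 kJ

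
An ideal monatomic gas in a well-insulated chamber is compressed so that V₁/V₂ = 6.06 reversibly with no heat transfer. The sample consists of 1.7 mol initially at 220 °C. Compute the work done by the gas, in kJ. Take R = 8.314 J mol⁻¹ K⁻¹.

W ≈ -24.3 kJ

For a reversible adiabat TV^(γ−1) is constant, so T₂ = T₁ (V₁/V₂)^(γ−1).
γ = 5/3 for a monatomic ideal gas, so γ−1 = 2/3.
T₁ = 220 °C = 493.1 K.
T₂ = 493.1 × 6.06^(2/3) = 1639 K.
Q = 0, so ΔU = W_on_gas = nCᵥΔT with Cᵥ = R/(γ−1) = 12.47 J/(mol·K).
ΔU = 1.7 × 12.47 × (1639 − 493.1) = 24300 J.
Work done by the gas = −ΔU = -24300 J.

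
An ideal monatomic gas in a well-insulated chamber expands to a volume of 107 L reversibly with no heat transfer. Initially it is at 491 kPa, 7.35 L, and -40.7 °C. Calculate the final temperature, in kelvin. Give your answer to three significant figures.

Adiabatic: T₁V₁^(γ−1) = T₂V₂^(γ−1) ⇒ T₂ = T₁ (V₁/V₂)^(γ−1).
γ = 5/3 for a monatomic ideal gas.
T₁ = -40.7 °C = 232.4 K.
T₂ = 232.4 × (7.35/107)^(2/3) = 38.99 K.

T₂ ≈ 39.0 K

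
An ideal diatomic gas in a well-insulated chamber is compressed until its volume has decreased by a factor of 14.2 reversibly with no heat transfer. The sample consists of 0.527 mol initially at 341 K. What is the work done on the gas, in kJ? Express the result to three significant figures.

W ≈ 7.06 kJ

Adiabatic: T₁V₁^(γ−1) = T₂V₂^(γ−1) ⇒ T₂ = T₁ (V₁/V₂)^(γ−1).
γ = 7/5 for a diatomic ideal gas, so γ−1 = 2/5.
T₂ = 341 × 14.2^(2/5) = 985.5 K.
Q = 0, so ΔU = W_on_gas = nCᵥΔT with Cᵥ = R/(γ−1) = 20.79 J/(mol·K).
ΔU = 0.527 × 20.79 × (985.5 − 341) = 7060 J.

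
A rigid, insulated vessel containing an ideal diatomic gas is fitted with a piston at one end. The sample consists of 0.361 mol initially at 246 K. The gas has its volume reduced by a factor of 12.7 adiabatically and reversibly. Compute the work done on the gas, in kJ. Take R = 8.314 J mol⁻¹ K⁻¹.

Adiabatic: T₁V₁^(γ−1) = T₂V₂^(γ−1) ⇒ T₂ = T₁ (V₁/V₂)^(γ−1).
γ = 7/5 for a diatomic ideal gas, so γ−1 = 2/5.
T₂ = 246 × 12.7^(2/5) = 679.9 K.
Q = 0, so ΔU = W_on_gas = nCᵥΔT with Cᵥ = R/(γ−1) = 20.79 J/(mol·K).
ΔU = 0.361 × 20.79 × (679.9 − 246) = 3256 J.

W ≈ 3.26 kJ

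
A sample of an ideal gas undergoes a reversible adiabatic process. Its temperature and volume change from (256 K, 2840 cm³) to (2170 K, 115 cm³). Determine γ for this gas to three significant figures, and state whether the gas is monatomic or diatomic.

γ ≈ 1.67; monatomic

TV^(γ−1) = const ⇒ γ − 1 = ln(T₂/T₁) / ln(V₁/V₂).
γ = 1 + ln(2170/256) / ln(2840/115) = 1.667.
γ ≈ 1.67 is close to 5/3, so the gas is monatomic.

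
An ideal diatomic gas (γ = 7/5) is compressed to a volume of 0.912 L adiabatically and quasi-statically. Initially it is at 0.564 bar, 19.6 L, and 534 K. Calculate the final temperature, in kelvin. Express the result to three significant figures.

For a reversible adiabat TV^(γ−1) is constant, so T₂ = T₁ (V₁/V₂)^(γ−1).
T₂ = 534 × (19.6/0.912)^(2/5) = 1822 K.

T₂ ≈ 1820 K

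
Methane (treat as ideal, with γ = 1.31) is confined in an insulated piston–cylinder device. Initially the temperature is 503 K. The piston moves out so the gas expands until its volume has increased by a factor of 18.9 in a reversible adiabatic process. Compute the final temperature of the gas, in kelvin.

T₂ ≈ 202 K

For a reversible adiabat TV^(γ−1) is constant, so T₂ = T₁ (V₁/V₂)^(γ−1).
T₂ = 503 × (1/18.9)^(0.31) = 202.2 K.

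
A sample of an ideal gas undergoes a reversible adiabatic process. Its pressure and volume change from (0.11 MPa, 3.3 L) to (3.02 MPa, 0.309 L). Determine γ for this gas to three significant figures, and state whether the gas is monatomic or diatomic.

γ ≈ 1.40; diatomic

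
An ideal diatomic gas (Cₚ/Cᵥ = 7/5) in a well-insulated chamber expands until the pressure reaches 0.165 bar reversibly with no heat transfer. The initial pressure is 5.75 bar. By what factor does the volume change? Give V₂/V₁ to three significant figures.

From PV^γ = const, V₂/V₁ = (P₁/P₂)^(1/γ).
V₂/V₁ = (5.75/0.165)^(5/7) = 12.63.

V₂/V₁ ≈ 12.6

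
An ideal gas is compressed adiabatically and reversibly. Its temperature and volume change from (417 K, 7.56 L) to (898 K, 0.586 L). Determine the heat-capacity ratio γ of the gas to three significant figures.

γ ≈ 1.30

TV^(γ−1) = const ⇒ γ − 1 = ln(T₂/T₁) / ln(V₁/V₂).
γ = 1 + ln(898/417) / ln(7.56/0.586) = 1.3.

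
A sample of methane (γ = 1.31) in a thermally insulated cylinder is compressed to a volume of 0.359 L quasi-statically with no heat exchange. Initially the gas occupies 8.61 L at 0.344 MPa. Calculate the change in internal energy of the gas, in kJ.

P₂ = P₁(V₁/V₂)^γ = 0.344×(8.61/0.359)^(1.31) = 22.09 MPa.
For a reversible adiabat, W_by_gas = (P₁V₁ − P₂V₂)/(γ−1).
W_by = (344000×0.00861 − 2.209×10^7×0.000359) / (0.31) = -16030 J.
Q = 0 ⇒ ΔU = −W_by = 16030 J.

ΔU ≈ 16.0 kJ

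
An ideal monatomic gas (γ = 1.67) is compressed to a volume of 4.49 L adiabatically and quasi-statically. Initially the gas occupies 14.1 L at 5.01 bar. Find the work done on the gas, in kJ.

P₂ = P₁(V₁/V₂)^γ = 5.01×(14.1/4.49)^(1.67) = 33.87 bar.
For a reversible adiabat, W_by_gas = (P₁V₁ − P₂V₂)/(γ−1).
W_by = (501000×0.0141 − 3.387×10^6×0.00449) / (0.67) = -12150 J.
W_on_gas = −W_by = 12150 J.

W ≈ 12.2 kJ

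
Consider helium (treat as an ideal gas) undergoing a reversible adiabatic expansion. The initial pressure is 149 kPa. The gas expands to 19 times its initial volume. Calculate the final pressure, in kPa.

Adiabatic: P₁V₁^γ = P₂V₂^γ ⇒ P₂ = P₁ (V₁/V₂)^γ.
For a monatomic ideal gas γ = 5/3.
P₂ = 149 × (1/19)^(5/3) = 1.101 kPa.

P₂ ≈ 1.10 kPa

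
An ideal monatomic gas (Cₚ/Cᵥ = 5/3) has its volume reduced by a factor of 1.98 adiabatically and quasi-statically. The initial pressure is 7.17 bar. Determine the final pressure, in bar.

P₂ ≈ 22.4 bar

Adiabatic: P₁V₁^γ = P₂V₂^γ ⇒ P₂ = P₁ (V₁/V₂)^γ.
P₂ = 7.17 × 1.98^(5/3) = 22.39 bar.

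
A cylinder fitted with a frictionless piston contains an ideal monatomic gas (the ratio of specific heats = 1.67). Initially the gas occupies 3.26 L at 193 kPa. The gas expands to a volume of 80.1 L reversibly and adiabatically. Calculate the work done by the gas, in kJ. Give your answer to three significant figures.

P₂ = P₁(V₁/V₂)^γ = 193×(3.26/80.1)^(1.67) = 0.9195 kPa.
For a reversible adiabat, W_by_gas = (P₁V₁ − P₂V₂)/(γ−1).
W_by = (193000×0.00326 − 919.5×0.0801) / (0.67) = 829.1 J.

W ≈ 0.829 kJ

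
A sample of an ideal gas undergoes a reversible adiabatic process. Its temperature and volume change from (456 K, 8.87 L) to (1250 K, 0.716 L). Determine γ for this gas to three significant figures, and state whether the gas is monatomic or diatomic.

TV^(γ−1) = const ⇒ γ − 1 = ln(T₂/T₁) / ln(V₁/V₂).
γ = 1 + ln(1250/456) / ln(8.87/0.716) = 1.401.
γ ≈ 1.40 is close to 7/5, so the gas is diatomic.

γ ≈ 1.40; diatomic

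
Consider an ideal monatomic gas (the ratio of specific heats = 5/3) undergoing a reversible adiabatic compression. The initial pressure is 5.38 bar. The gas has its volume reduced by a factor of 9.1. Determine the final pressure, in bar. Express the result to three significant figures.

Since PV^γ is constant along a reversible adiabat, P₂ = P₁ (V₁/V₂)^γ.
P₂ = 5.38 × 9.1^(5/3) = 213.4 bar.

P₂ ≈ 213 bar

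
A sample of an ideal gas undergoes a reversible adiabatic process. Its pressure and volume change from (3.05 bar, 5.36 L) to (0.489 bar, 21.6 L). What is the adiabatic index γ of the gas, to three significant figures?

γ ≈ 1.31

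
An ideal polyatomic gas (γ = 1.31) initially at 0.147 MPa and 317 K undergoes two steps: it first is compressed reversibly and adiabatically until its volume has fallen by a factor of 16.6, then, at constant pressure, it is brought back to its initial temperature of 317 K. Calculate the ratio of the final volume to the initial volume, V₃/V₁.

V₃/V₁ ≈ 0.0252

Adiabatic step: V₂/V₁ = 0.06024; T₂ = T₁·16.6^(0.31) = 757.3 K.
Isobaric step: V₃/V₂ = T₃/T₂ = 317/757.3.
V₃/V₁ = (V₂/V₁)(V₃/V₂) = 0.06024 × (317/757.3) = 0.02521.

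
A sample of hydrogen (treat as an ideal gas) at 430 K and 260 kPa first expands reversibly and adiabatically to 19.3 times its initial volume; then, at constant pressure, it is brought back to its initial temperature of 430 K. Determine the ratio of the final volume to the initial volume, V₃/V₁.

V₃/V₁ ≈ 63.1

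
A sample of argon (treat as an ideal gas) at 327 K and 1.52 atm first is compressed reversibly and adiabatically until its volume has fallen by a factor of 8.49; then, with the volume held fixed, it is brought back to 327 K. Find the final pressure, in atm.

P₃ ≈ 12.9 atm

For a monatomic ideal gas γ = 5/3.
Adiabatic step (PV^γ = const): P₂ = 1.52×8.49^(5/3) = 53.71 atm; T₂ = 327×8.49^(2/3) = 1361 K.
Isochoric: P₃ = P₂(T₃/T₂) = 53.71 × (327/1361) = 12.9 atm.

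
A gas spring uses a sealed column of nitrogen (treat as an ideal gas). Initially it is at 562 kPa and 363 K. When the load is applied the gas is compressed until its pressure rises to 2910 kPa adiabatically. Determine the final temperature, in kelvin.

Along an adiabat T P^((1−γ)/γ) is constant, so T₂ = T₁ (P₂/P₁)^((γ−1)/γ).
For a diatomic ideal gas γ = 7/5, so (γ−1)/γ = 2/7.
T₂ = 363 × (2910/562)^(2/7) = 580.7 K.

T₂ ≈ 581 K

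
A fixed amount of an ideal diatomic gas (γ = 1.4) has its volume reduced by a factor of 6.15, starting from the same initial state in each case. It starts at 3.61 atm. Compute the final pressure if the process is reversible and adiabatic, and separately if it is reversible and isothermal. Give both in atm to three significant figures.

adiabatic: 45.9 atm; isothermal: 22.2 atm

Isothermal: P₂ = P₁(V₁/V₂) = 3.61×6.15 = 22.2 atm.
Adiabatic: P₂ = P₁(V₁/V₂)^γ = 3.61×6.15^(1.4) = 45.91 atm.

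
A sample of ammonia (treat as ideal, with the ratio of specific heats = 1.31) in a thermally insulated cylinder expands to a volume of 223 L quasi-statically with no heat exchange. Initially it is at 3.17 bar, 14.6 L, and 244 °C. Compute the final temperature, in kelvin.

For a reversible adiabat TV^(γ−1) is constant, so T₂ = T₁ (V₁/V₂)^(γ−1).
T₁ = 244 °C = 517.1 K.
T₂ = 517.1 × (14.6/223)^(0.31) = 222.1 K.

T₂ ≈ 222 K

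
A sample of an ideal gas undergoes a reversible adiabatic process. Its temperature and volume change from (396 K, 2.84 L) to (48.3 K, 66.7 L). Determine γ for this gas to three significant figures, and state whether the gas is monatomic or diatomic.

TV^(γ−1) = const ⇒ γ − 1 = ln(T₂/T₁) / ln(V₁/V₂).
γ = 1 + ln(48.3/396) / ln(2.84/66.7) = 1.667.
γ ≈ 1.67 is close to 5/3, so the gas is monatomic.

γ ≈ 1.67; monatomic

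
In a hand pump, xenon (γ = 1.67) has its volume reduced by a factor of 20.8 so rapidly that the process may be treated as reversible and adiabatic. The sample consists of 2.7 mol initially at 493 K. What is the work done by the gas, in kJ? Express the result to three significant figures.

Adiabatic: T₁V₁^(γ−1) = T₂V₂^(γ−1) ⇒ T₂ = T₁ (V₁/V₂)^(γ−1).
T₂ = 493 × 20.8^(0.67) = 3767 K.
Q = 0, so ΔU = W_on_gas = nCᵥΔT with Cᵥ = R/(γ−1) = 12.41 J/(mol·K).
ΔU = 2.7 × 12.41 × (3767 − 493) = 109700 J.
Work done by the gas = −ΔU = -109700 J.

W ≈ -110 kJ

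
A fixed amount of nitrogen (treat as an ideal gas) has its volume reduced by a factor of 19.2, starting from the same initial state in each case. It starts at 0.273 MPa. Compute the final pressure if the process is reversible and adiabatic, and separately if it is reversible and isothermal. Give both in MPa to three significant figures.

adiabatic: 17.1 MPa; isothermal: 5.24 MPa

For a diatomic ideal gas γ = 7/5.
Isothermal: P₂ = P₁(V₁/V₂) = 0.273×19.2 = 5.242 MPa.
Adiabatic: P₂ = P₁(V₁/V₂)^γ = 0.273×19.2^(7/5) = 17.09 MPa.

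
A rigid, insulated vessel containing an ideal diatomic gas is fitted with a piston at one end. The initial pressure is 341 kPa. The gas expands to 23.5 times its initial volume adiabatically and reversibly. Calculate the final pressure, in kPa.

P₂ ≈ 4.10 kPa

Adiabatic: P₁V₁^γ = P₂V₂^γ ⇒ P₂ = P₁ (V₁/V₂)^γ.
For a diatomic ideal gas γ = 7/5.
P₂ = 341 × (1/23.5)^(7/5) = 4.104 kPa.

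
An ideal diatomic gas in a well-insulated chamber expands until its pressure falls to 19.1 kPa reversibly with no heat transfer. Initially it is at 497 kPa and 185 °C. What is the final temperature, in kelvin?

T₂ ≈ 181 K

Along an adiabat T P^((1−γ)/γ) is constant, so T₂ = T₁ (P₂/P₁)^((γ−1)/γ).
For a diatomic ideal gas γ = 7/5, so (γ−1)/γ = 2/7.
T₁ = 185 °C = 458.1 K.
T₂ = 458.1 × (19.1/497)^(2/7) = 180.6 K.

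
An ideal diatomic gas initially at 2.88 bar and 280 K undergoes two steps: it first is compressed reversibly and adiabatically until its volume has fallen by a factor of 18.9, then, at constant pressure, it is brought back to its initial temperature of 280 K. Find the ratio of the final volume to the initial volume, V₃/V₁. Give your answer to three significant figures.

V₃/V₁ ≈ 0.0163

For a diatomic ideal gas γ = 7/5.
Adiabatic step: V₂/V₁ = 0.05291; T₂ = T₁·18.9^(2/5) = 907.3 K.
Isobaric step: V₃/V₂ = T₃/T₂ = 280/907.3.
V₃/V₁ = (V₂/V₁)(V₃/V₂) = 0.05291 × (280/907.3) = 0.01633.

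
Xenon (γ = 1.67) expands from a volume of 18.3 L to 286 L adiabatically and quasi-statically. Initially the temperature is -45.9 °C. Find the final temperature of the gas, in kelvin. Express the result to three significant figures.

T₂ ≈ 36.0 K

For a reversible adiabat TV^(γ−1) is constant, so T₂ = T₁ (V₁/V₂)^(γ−1).
T₁ = -45.9 °C = 227.2 K.
T₂ = 227.2 × (18.3/286)^(0.67) = 36.02 K.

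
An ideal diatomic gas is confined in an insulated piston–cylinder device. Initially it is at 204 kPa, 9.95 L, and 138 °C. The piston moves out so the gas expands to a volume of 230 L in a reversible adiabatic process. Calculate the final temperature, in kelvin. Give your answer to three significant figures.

T₂ ≈ 117 K

Adiabatic: T₁V₁^(γ−1) = T₂V₂^(γ−1) ⇒ T₂ = T₁ (V₁/V₂)^(γ−1).
γ = 7/5 for a diatomic ideal gas.
T₁ = 138 °C = 411.1 K.
T₂ = 411.1 × (9.95/230)^(2/5) = 117.1 K.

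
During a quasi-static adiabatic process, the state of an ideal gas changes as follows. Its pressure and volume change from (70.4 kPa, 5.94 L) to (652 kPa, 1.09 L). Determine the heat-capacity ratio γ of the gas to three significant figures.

PV^γ = const ⇒ γ = ln(P₂/P₁) / ln(V₁/V₂).
γ = ln(652/70.4) / ln(5.94/1.09) = 1.313.

γ ≈ 1.31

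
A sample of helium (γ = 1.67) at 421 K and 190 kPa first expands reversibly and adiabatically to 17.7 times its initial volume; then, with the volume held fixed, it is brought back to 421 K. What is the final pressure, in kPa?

Adiabatic step (PV^γ = const): P₂ = 190×(1/17.7)^(1.67) = 1.565 kPa; T₂ = 421×(1/17.7)^(0.67) = 61.4 K.
Isochoric: P₃ = P₂(T₃/T₂) = 1.565 × (421/61.4) = 10.73 kPa.

P₃ ≈ 10.7 kPa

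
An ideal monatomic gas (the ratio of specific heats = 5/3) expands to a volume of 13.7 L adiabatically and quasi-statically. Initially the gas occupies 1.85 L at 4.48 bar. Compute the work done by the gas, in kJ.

P₂ = P₁(V₁/V₂)^γ = 4.48×(1.85/13.7)^(5/3) = 0.1592 bar.
For a reversible adiabat, W_by_gas = (P₁V₁ − P₂V₂)/(γ−1).
W_by = (448000×0.00185 − 15920×0.0137) / (2/3) = 916 J.

W ≈ 0.916 kJ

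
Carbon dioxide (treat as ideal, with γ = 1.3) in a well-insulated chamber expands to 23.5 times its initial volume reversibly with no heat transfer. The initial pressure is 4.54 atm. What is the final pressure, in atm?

Adiabatic: P₁V₁^γ = P₂V₂^γ ⇒ P₂ = P₁ (V₁/V₂)^γ.
P₂ = 4.54 × (1/23.5)^(1.3) = 0.07493 atm.

P₂ ≈ 0.0749 atm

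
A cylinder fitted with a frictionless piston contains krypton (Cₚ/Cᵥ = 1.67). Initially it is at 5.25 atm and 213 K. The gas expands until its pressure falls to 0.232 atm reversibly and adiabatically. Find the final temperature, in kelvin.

Along an adiabat T P^((1−γ)/γ) is constant, so T₂ = T₁ (P₂/P₁)^((γ−1)/γ).
T₂ = 213 × (0.232/5.25)^(0.401) = 60.94 K.

T₂ ≈ 60.9 K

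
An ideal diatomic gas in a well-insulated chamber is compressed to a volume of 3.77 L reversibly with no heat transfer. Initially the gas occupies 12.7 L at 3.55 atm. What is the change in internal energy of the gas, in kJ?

γ = 7/5 for a diatomic ideal gas.
P₂ = P₁(V₁/V₂)^γ = 3.55×(12.7/3.77)^(7/5) = 19.44 atm.
For a reversible adiabat, W_by_gas = (P₁V₁ − P₂V₂)/(γ−1).
W_by = (359700×0.0127 − 1.97×10^6×0.00377) / (2/5) = -7143 J.
Q = 0 ⇒ ΔU = −W_by = 7143 J.

ΔU ≈ 7.14 kJ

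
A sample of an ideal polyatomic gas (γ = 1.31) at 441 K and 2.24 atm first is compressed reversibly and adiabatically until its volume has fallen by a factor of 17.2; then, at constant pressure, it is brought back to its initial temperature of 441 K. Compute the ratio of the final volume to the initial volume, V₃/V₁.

Adiabatic step: V₂/V₁ = 0.05814; T₂ = T₁·17.2^(0.31) = 1065 K.
Isobaric step: V₃/V₂ = T₃/T₂ = 441/1065.
V₃/V₁ = (V₂/V₁)(V₃/V₂) = 0.05814 × (441/1065) = 0.02407.

V₃/V₁ ≈ 0.0241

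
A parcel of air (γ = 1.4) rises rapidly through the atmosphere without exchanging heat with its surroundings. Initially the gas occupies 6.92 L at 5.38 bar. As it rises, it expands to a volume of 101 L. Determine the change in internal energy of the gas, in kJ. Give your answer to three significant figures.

P₂ = P₁(V₁/V₂)^γ = 5.38×(6.92/101)^(1.4) = 0.1261 bar.
For a reversible adiabat, W_by_gas = (P₁V₁ − P₂V₂)/(γ−1).
W_by = (538000×0.00692 − 12610×0.101) / (0.4) = 6122 J.
Q = 0 ⇒ ΔU = −W_by = -6122 J.

ΔU ≈ -6.12 kJ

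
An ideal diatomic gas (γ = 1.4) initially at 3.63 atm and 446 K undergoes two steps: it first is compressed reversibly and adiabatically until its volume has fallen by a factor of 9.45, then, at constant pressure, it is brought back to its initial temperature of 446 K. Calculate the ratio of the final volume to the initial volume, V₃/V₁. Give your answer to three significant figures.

Adiabatic step: V₂/V₁ = 0.1058; T₂ = T₁·9.45^(0.4) = 1095 K.
Isobaric step: V₃/V₂ = T₃/T₂ = 446/1095.
V₃/V₁ = (V₂/V₁)(V₃/V₂) = 0.1058 × (446/1095) = 0.04309.

V₃/V₁ ≈ 0.0431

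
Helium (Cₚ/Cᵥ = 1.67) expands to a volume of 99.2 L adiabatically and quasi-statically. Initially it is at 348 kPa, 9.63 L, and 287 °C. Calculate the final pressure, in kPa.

P₂ ≈ 7.08 kPa

Since PV^γ is constant along a reversible adiabat, P₂ = P₁ (V₁/V₂)^γ.
P₂ = 348 × (9.63/99.2)^(1.67) = 7.08 kPa.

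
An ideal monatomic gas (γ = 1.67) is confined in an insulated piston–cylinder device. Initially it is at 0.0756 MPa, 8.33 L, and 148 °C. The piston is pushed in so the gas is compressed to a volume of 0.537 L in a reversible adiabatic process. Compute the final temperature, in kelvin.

T₂ ≈ 2640 K

For a reversible adiabat TV^(γ−1) is constant, so T₂ = T₁ (V₁/V₂)^(γ−1).
T₁ = 148 °C = 421.1 K.
T₂ = 421.1 × (8.33/0.537)^(0.67) = 2644 K.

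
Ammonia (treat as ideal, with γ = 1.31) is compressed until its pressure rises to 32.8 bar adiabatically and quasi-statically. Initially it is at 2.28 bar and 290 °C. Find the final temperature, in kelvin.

Along an adiabat T P^((1−γ)/γ) is constant, so T₂ = T₁ (P₂/P₁)^((γ−1)/γ).
T₁ = 290 °C = 563.1 K.
T₂ = 563.1 × (32.8/2.28)^(0.237) = 1058 K.

T₂ ≈ 1060 K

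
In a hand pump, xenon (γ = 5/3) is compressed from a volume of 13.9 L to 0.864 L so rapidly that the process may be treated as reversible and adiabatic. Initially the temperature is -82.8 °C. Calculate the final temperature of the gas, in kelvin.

T₂ ≈ 1210 K

For a reversible adiabat TV^(γ−1) is constant, so T₂ = T₁ (V₁/V₂)^(γ−1).
T₁ = -82.8 °C = 190.3 K.
T₂ = 190.3 × (13.9/0.864)^(2/3) = 1213 K.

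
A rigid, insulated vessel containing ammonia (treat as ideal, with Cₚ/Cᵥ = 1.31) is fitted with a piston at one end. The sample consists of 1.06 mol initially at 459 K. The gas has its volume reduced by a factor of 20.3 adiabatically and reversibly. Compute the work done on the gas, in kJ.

Adiabatic: T₁V₁^(γ−1) = T₂V₂^(γ−1) ⇒ T₂ = T₁ (V₁/V₂)^(γ−1).
T₂ = 459 × 20.3^(0.31) = 1167 K.
Q = 0, so ΔU = W_on_gas = nCᵥΔT with Cᵥ = R/(γ−1) = 26.82 J/(mol·K).
ΔU = 1.06 × 26.82 × (1167 − 459) = 20130 J.

W ≈ 20.1 kJ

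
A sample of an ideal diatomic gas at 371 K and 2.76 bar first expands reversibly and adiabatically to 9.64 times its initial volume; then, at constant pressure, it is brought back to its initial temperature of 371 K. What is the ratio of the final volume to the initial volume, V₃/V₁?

V₃/V₁ ≈ 23.9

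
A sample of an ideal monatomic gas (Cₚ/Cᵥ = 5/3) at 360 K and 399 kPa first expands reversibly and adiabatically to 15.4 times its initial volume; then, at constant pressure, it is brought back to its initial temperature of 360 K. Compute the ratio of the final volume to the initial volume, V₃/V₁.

V₃/V₁ ≈ 95.3

Adiabatic step: V₂/V₁ = 15.4; T₂ = T₁·(1/15.4)^(2/3) = 58.16 K.
Isobaric step: V₃/V₂ = T₃/T₂ = 360/58.16.
V₃/V₁ = (V₂/V₁)(V₃/V₂) = 15.4 × (360/58.16) = 95.32.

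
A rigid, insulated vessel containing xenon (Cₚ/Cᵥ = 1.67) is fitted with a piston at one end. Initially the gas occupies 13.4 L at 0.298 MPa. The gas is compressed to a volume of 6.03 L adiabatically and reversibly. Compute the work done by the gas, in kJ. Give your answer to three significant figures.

W ≈ -4.22 kJ

P₂ = P₁(V₁/V₂)^γ = 0.298×(13.4/6.03)^(1.67) = 1.131 MPa.
For a reversible adiabat, W_by_gas = (P₁V₁ − P₂V₂)/(γ−1).
W_by = (298000×0.0134 − 1.131×10^6×0.00603) / (0.67) = -4216 J.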